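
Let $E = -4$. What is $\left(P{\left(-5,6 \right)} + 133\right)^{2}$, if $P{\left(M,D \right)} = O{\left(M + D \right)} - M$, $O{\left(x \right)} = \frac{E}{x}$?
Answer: $17956$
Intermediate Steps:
$O{\left(x \right)} = - \frac{4}{x}$
$P{\left(M,D \right)} = - M - \frac{4}{D + M}$ ($P{\left(M,D \right)} = - \frac{4}{M + D} - M = - \frac{4}{D + M} - M = - M - \frac{4}{D + M}$)
$\left(P{\left(-5,6 \right)} + 133\right)^{2} = \left(\frac{-4 - - 5 \left(6 - 5\right)}{6 - 5} + 133\right)^{2} = \left(\frac{-4 - \left(-5\right) 1}{1} + 133\right)^{2} = \left(1 \left(-4 + 5\right) + 133\right)^{2} = \left(1 \cdot 1 + 133\right)^{2} = \left(1 + 133\right)^{2} = 134^{2} = 17956$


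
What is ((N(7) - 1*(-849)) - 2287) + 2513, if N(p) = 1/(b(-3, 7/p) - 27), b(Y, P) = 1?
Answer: 27949/26 ≈ 1075.0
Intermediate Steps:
N(p) = -1/26 (N(p) = 1/(1 - 27) = 1/(-26) = -1/26)
((N(7) - 1*(-849)) - 2287) + 2513 = ((-1/26 - 1*(-849)) - 2287) + 2513 = ((-1/26 + 849) - 2287) + 2513 = (22073/26 - 2287) + 2513 = -37389/26 + 2513 = 27949/26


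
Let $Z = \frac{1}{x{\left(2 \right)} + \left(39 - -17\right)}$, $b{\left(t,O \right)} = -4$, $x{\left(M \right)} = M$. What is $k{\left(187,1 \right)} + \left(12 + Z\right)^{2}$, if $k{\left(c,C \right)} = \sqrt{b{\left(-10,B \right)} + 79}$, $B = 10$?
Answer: $\frac{485809}{3364} + 5 \sqrt{3} \approx 153.07$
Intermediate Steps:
$Z = \frac{1}{58}$ ($Z = \frac{1}{2 + \left(39 - -17\right)} = \frac{1}{2 + \left(39 + 17\right)} = \frac{1}{2 + 56} = \frac{1}{58} \approx 0.017241$)
$k{\left(c,C \right)} = 5 \sqrt{3}$ ($k{\left(c,C \right)} = \sqrt{-4 + 79} = \sqrt{75} = 5 \sqrt{3}$)
$k{\left(187,1 \right)} + \left(12 + Z\right)^{2} = 5 \sqrt{3} + \left(12 + \frac{1}{58}\right)^{2} = 5 \sqrt{3} + \left(\frac{697}{58}\right)^{2} = 5 \sqrt{3} + \frac{485809}{3364} = \frac{485809}{3364} + 5 \sqrt{3}$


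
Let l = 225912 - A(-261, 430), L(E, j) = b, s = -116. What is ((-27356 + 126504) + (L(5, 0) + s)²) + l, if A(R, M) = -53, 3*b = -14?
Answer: 3057061/9 ≈ 3.3967e+5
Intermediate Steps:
b = -14/3 (b = (⅓)*(-14) = -14/3 ≈ -4.6667)
L(E, j) = -14/3
l = 225965 (l = 225912 - 1*(-53) = 225912 + 53 = 225965)
((-27356 + 126504) + (L(5, 0) + s)²) + l = ((-27356 + 126504) + (-14/3 - 116)²) + 225965 = (99148 + (-362/3)²) + 225965 = (99148 + 131044/9) + 225965 = 1023376/9 + 225965 = 3057061/9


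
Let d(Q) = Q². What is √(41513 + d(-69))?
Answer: √46274 ≈ 215.11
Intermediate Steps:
√(41513 + d(-69)) = √(41513 + (-69)²) = √(41513 + 4761) = √46274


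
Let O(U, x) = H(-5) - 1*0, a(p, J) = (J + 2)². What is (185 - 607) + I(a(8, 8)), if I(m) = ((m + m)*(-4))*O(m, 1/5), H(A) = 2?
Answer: -2022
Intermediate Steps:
a(p, J) = (2 + J)²
O(U, x) = 2 (O(U, x) = 2 - 1*0 = 2 + 0 = 2)
I(m) = -16*m (I(m) = ((m + m)*(-4))*2 = ((2*m)*(-4))*2 = -8*m*2 = -16*m)
(185 - 607) + I(a(8, 8)) = (185 - 607) - 16*(2 + 8)² = -422 - 16*10² = -422 - 16*100 = -422 - 1600 = -2022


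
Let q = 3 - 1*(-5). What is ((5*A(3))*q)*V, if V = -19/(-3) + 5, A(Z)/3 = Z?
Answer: 4080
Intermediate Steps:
A(Z) = 3*Z
q = 8 (q = 3 + 5 = 8)
V = 34/3 (V = -19*(-⅓) + 5 = 19/3 + 5 = 34/3 ≈ 11.333)
((5*A(3))*q)*V = ((5*(3*3))*8)*(34/3) = ((5*9)*8)*(34/3) = (45*8)*(34/3) = 360*(34/3) = 4080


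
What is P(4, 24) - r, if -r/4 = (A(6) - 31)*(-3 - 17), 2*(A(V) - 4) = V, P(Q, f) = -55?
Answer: 1865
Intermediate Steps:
A(V) = 4 + V/2
r = -1920 (r = -4*((4 + (1/2)*6) - 31)*(-3 - 17) = -4*((4 + 3) - 31)*(-20) = -4*(7 - 31)*(-20) = -(-96)*(-20) = -4*480 = -1920)
P(4, 24) - r = -55 - 1*(-1920) = -55 + 1920 = 1865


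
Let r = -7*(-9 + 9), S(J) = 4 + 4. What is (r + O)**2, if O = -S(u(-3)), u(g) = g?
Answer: 64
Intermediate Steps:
S(J) = 8
O = -8 (O = -1*8 = -8)
r = 0 (r = -7*0 = 0)
(r + O)**2 = (0 - 8)**2 = (-8)**2 = 64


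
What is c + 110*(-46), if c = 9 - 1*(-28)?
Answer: -5023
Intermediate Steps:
c = 37 (c = 9 + 28 = 37)
c + 110*(-46) = 37 + 110*(-46) = 37 - 5060 = -5023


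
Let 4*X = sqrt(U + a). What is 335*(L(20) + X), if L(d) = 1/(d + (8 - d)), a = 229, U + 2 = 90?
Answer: 335/8 + 335*sqrt(317)/4 ≈ 1533.0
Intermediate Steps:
U = 88 (U = -2 + 90 = 88)
L(d) = 1/8
X = sqrt(317)/4 (X = sqrt(88 + 229)/4 = sqrt(317)/4 ≈ 4.4511)
335*(L(20) + X) = 335*(1/8 + sqrt(317)/4) = 335/8 + 335*sqrt(317)/4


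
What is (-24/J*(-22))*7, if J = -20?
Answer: -924/5 ≈ -184.80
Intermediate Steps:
(-24/J*(-22))*7 = (-24/(-20)*(-22))*7 = (-24*(-1/20)*(-22))*7 = ((6/5)*(-22))*7 = -132/5*7 = -924/5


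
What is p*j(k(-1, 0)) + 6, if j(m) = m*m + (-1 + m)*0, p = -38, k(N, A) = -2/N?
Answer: -146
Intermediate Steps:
j(m) = m² (j(m) = m² + 0 = m²)
p*j(k(-1, 0)) + 6 = -38*(-2/(-1))² + 6 = -38*(-2*(-1))² + 6 = -38*2² + 6 = -38*4 + 6 = -152 + 6 = -146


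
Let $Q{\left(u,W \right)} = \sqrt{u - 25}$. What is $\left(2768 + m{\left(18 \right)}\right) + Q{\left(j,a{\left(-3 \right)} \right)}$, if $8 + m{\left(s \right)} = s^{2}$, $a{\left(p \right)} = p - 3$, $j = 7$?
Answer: $3084 + 3 i \sqrt{2} \approx 3084.0 + 4.2426 i$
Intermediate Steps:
$a{\left(p \right)} = -3 + p$ ($a{\left(p \right)} = p - 3 = -3 + p$)
$Q{\left(u,W \right)} = \sqrt{-25 + u}$
$m{\left(s \right)} = -8 + s^{2}$
$\left(2768 + m{\left(18 \right)}\right) + Q{\left(j,a{\left(-3 \right)} \right)} = \left(2768 - \left(8 - 18^{2}\right)\right) + \sqrt{-25 + 7} = \left(2768 + \left(-8 + 324\right)\right) + \sqrt{-18} = \left(2768 + 316\right) + 3 i \sqrt{2} = 3084 + 3 i \sqrt{2}$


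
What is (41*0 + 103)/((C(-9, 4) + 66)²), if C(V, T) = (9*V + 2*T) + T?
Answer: 103/9 ≈ 11.444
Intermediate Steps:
C(V, T) = 3*T + 9*V (C(V, T) = (2*T + 9*V) + T = 3*T + 9*V)
(41*0 + 103)/((C(-9, 4) + 66)²) = (41*0 + 103)/(((3*4 + 9*(-9)) + 66)²) = (0 + 103)/(((12 - 81) + 66)²) = 103/((-69 + 66)²) = 103/((-3)²) = 103/9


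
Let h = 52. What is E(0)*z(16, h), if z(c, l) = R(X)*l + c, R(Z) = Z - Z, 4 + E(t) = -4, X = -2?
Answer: -128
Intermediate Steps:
E(t) = -8 (E(t) = -4 - 4 = -8)
R(Z) = 0
z(c, l) = c (z(c, l) = 0*l + c = 0 + c = c)
E(0)*z(16, h) = -8*16 = -128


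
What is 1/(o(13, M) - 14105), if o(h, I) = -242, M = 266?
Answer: -1/14347 ≈ -6.9701e-5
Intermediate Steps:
1/(o(13, M) - 14105) = 1/(-242 - 14105) = 1/(-14347) = -1/14347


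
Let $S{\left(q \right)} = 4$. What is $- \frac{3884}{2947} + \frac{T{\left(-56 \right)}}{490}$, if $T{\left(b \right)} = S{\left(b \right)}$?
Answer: $- \frac{135098}{103145} \approx -1.3098$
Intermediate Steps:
$T{\left(b \right)} = 4$
$- \frac{3884}{2947} + \frac{T{\left(-56 \right)}}{490} = - \frac{3884}{2947} + \frac{4}{490} = \left(-3884\right) \frac{1}{2947} + 4 \cdot \frac{1}{490} = - \frac{3884}{2947} + \frac{2}{245} = - \frac{135098}{103145}$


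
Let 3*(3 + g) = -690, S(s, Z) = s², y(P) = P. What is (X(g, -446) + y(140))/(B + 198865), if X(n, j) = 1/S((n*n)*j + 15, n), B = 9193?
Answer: 82076891325609741/121976813253026509178 ≈ 0.00067289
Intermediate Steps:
g = -233 (g = -3 + (⅓)*(-690) = -3 - 230 = -233)
X(n, j) = (15 + j*n²)⁻² (X(n, j) = 1/(((n*n)*j + 15)²) = 1/((n²*j + 15)²) = 1/((j*n² + 15)²) = 1/((15 + j*n²)²) = (15 + j*n²)⁻²)
(X(g, -446) + y(140))/(B + 198865) = ((15 - 446*(-233)²)⁻² + 140)/(9193 + 198865) = ((15 - 446*54289)⁻² + 140)/208058 = ((15 - 24212894)⁻² + 140)*(1/208058) = ((-24212879)⁻² + 140)*(1/208058) = (1/586263509468641 + 140)*(1/208058) = (82076891325609741/586263509468641)*(1/208058) = 82076891325609741/121976813253026509178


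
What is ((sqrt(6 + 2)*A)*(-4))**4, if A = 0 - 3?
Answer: 1327104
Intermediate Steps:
A = -3
((sqrt(6 + 2)*A)*(-4))**4 = ((sqrt(6 + 2)*(-3))*(-4))**4 = ((sqrt(8)*(-3))*(-4))**4 = (((2*sqrt(2))*(-3))*(-4))**4 = (-6*sqrt(2)*(-4))**4 = (24*sqrt(2))**4 = 1327104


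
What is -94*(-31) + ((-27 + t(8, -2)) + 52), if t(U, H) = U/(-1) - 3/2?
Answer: 5859/2 ≈ 2929.5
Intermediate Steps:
t(U, H) = -3/2 - U (t(U, H) = U*(-1) - 3*1/2 = -U - 3/2 = -3/2 - U)
-94*(-31) + ((-27 + t(8, -2)) + 52) = -94*(-31) + ((-27 + (-3/2 - 1*8)) + 52) = 2914 + ((-27 + (-3/2 - 8)) + 52) = 2914 + ((-27 - 19/2) + 52) = 2914 + (-73/2 + 52) = 2914 + 31/2 = 5859/2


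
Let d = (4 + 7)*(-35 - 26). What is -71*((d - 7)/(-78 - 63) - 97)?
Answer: 307643/47 ≈ 6545.6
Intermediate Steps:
d = -671 (d = 11*(-61) = -671)
-71*((d - 7)/(-78 - 63) - 97) = -71*((-671 - 7)/(-78 - 63) - 97) = -71*(-678/(-141) - 97) = -71*(-678*(-1/141) - 97) = -71*(226/47 - 97) = -71*(-4333/47) = 307643/47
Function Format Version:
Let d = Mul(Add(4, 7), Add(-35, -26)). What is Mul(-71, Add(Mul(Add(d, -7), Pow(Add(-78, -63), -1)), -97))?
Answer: Rational(307643, 47) ≈ 6545.6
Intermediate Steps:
d = -671 (d = Mul(11, -61) = -671)
Mul(-71, Add(Mul(Add(d, -7), Pow(Add(-78, -63), -1)), -97)) = Mul(-71, Add(Mul(Add(-671, -7), Pow(Add(-78, -63), -1)), -97)) = Mul(-71, Add(Mul(-678, Pow(-141, -1)), -97)) = Mul(-71, Add(Mul(-678, Rational(-1, 141)), -97)) = Mul(-71, Add(Rational(226, 47), -97)) = Mul(-71, Rational(-4333, 47)) = Rational(307643, 47)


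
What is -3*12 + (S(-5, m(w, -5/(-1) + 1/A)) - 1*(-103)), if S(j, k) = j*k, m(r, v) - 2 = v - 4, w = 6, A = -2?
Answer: 109/2 ≈ 54.500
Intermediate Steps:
m(r, v) = -2 + v (m(r, v) = 2 + (v - 4) = 2 + (-4 + v) = -2 + v)
-3*12 + (S(-5, m(w, -5/(-1) + 1/A)) - 1*(-103)) = -3*12 + (-5*(-2 + (-5/(-1) + 1/(-2))) - 1*(-103)) = -36 + (-5*(-2 + (-5*(-1) + 1*(-½))) + 103) = -36 + (-5*(-2 + (5 - ½)) + 103) = -36 + (-5*(-2 + 9/2) + 103) = -36 + (-5*5/2 + 103) = -36 + (-25/2 + 103) = -36 + 181/2 = 109/2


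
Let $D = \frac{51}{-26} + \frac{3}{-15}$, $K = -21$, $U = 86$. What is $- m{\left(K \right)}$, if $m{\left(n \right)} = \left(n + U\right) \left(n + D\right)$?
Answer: $\frac{3011}{2} \approx 1505.5$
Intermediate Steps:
$D = - \frac{281}{130}$ ($D = 51 \left(- \frac{1}{26}\right) + 3 \left(- \frac{1}{15}\right) = - \frac{51}{26} - \frac{1}{5} = - \frac{281}{130} \approx -2.1615$)
$m{\left(n \right)} = \left(86 + n\right) \left(- \frac{281}{130} + n\right)$ ($m{\left(n \right)} = \left(n + 86\right) \left(n - \frac{281}{130}\right) = \left(86 + n\right) \left(- \frac{281}{130} + n\right)$)
$- m{\left(K \right)} = - (- \frac{12083}{65} + \left(-21\right)^{2} + \frac{10899}{130} \left(-21\right)) = - (- \frac{12083}{65} + 441 - \frac{228879}{130}) = \left(-1\right) \left(- \frac{3011}{2}\right) = \frac{3011}{2}$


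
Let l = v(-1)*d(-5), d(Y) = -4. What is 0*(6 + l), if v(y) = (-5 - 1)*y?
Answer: 0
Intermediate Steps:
v(y) = -6*y
l = -24 (l = -6*(-1)*(-4) = 6*(-4) = -24)
0*(6 + l) = 0*(6 - 24) = 0*(-18) = 0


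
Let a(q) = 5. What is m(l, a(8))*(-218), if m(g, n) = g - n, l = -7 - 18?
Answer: 6540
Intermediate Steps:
l = -25
m(l, a(8))*(-218) = (-25 - 1*5)*(-218) = (-25 - 5)*(-218) = -30*(-218) = 6540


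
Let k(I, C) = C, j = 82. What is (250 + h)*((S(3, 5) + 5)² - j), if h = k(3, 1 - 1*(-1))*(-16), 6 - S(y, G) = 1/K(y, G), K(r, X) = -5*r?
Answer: 1985108/225 ≈ 8822.7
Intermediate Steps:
S(y, G) = 6 + 1/(5*y) (S(y, G) = 6 - 1/((-5*y)) = 6 - (-1)/(5*y) = 6 + 1/(5*y))
h = -32 (h = (1 - 1*(-1))*(-16) = (1 + 1)*(-16) = 2*(-16) = -32)
(250 + h)*((S(3, 5) + 5)² - j) = (250 - 32)*(((6 + (⅕)/3) + 5)² - 1*82) = 218*(((6 + (⅕)*(⅓)) + 5)² - 82) = 218*(((6 + 1/15) + 5)² - 82) = 218*((91/15 + 5)² - 82) = 218*((166/15)² - 82) = 218*(27556/225 - 82) = 218*(9106/225) = 1985108/225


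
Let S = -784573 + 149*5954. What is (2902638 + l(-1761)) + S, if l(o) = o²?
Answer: 6106332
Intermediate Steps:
S = 102573 (S = -784573 + 887146 = 102573)
(2902638 + l(-1761)) + S = (2902638 + (-1761)²) + 102573 = (2902638 + 3101121) + 102573 = 6003759 + 102573 = 6106332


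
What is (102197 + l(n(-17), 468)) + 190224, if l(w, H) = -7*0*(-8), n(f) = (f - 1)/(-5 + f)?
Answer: 292421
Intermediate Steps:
n(f) = (-1 + f)/(-5 + f)
l(w, H) = 0 (l(w, H) = 0*(-8) = 0)
(102197 + l(n(-17), 468)) + 190224 = (102197 + 0) + 190224 = 102197 + 190224 = 292421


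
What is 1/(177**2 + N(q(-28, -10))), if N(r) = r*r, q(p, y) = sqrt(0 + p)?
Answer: 1/31301 ≈ 3.1948e-5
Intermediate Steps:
q(p, y) = sqrt(p)
N(r) = r**2
1/(177**2 + N(q(-28, -10))) = 1/(177**2 + (sqrt(-28))**2) = 1/(31329 + (2*I*sqrt(7))**2) = 1/(31329 - 28) = 1/31301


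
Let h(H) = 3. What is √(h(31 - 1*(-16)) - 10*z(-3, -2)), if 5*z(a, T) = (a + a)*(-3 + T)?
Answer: I*√57 ≈ 7.5498*I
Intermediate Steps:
z(a, T) = 2*a*(-3 + T)/5 (z(a, T) = ((a + a)*(-3 + T))/5 = ((2*a)*(-3 + T))/5 = (2*a*(-3 + T))/5 = 2*a*(-3 + T)/5)
√(h(31 - 1*(-16)) - 10*z(-3, -2)) = √(3 - 4*(-3)*(-3 - 2)) = √(3 - 4*(-3)*(-5)) = √(3 - 10*6) = √(3 - 60) = √(-57) = I*√57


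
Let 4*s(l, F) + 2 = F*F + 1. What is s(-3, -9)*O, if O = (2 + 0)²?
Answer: 80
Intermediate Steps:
O = 4 (O = 2² = 4)
s(l, F) = -¼ + F²/4 (s(l, F) = -½ + (F*F + 1)/4 = -½ + (F² + 1)/4 = -½ + (1 + F²)/4 = -½ + (¼ + F²/4) = -¼ + F²/4)
s(-3, -9)*O = (-¼ + (¼)*(-9)²)*4 = (-¼ + (¼)*81)*4 = (-¼ + 81/4)*4 = 20*4 = 80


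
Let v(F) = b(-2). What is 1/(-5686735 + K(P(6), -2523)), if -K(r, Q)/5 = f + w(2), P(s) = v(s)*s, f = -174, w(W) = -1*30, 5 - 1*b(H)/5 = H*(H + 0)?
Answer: -1/5685715 ≈ -1.7588e-7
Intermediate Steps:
b(H) = 25 - 5*H² (b(H) = 25 - 5*H*(H + 0) = 25 - 5*H*H = 25 - 5*H²)
v(F) = 5 (v(F) = 25 - 5*(-2)² = 25 - 5*4 = 25 - 20 = 5)
w(W) = -30
P(s) = 5*s
K(r, Q) = 1020 (K(r, Q) = -5*(-174 - 30) = -5*(-204) = 1020)
1/(-5686735 + K(P(6), -2523)) = 1/(-5686735 + 1020) = 1/(-5685715) = -1/5685715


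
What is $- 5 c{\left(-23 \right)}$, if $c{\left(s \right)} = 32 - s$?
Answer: $-275$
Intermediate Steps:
$- 5 c{\left(-23 \right)} = - 5 \left(32 - -23\right) = - 5 \left(32 + 23\right) = \left(-5\right) 55 = -275$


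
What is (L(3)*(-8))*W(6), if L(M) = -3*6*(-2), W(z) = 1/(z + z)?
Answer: -24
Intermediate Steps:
W(z) = 1/(2*z)
L(M) = 36 (L(M) = -18*(-2) = 36)
(L(3)*(-8))*W(6) = (36*(-8))*((½)/6) = -144/6 = -288*1/12 = -24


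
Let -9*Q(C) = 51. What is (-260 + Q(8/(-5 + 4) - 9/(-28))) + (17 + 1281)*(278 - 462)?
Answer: -717293/3 ≈ -2.3910e+5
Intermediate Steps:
Q(C) = -17/3 (Q(C) = -⅑*51 = -17/3)
(-260 + Q(8/(-5 + 4) - 9/(-28))) + (17 + 1281)*(278 - 462) = (-260 - 17/3) + (17 + 1281)*(278 - 462) = -797/3 + 1298*(-184) = -797/3 - 238832 = -717293/3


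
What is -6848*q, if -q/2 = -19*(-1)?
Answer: 260224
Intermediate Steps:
q = -38 (q = -(-38)*(-1) = -2*19 = -38)
-6848*q = -6848*(-38) = 260224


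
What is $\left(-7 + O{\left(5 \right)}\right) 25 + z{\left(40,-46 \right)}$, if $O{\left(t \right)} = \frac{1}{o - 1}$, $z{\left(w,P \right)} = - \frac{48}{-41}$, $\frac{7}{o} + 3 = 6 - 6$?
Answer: $- \frac{14869}{82} \approx -181.33$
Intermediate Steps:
$o = - \frac{7}{3}$ ($o = \frac{7}{-3 + \left(6 - 6\right)} = \frac{7}{-3 + 0} = \frac{7}{-3} = 7 \left(- \frac{1}{3}\right) = - \frac{7}{3} \approx -2.3333$)
$z{\left(w,P \right)} = \frac{48}{41}$ ($z{\left(w,P \right)} = \left(-48\right) \left(- \frac{1}{41}\right) = \frac{48}{41}$)
$O{\left(t \right)} = - \frac{3}{10}$ ($O{\left(t \right)} = \frac{1}{- \frac{7}{3} - 1} = \frac{1}{- \frac{10}{3}} = - \frac{3}{10}$)
$\left(-7 + O{\left(5 \right)}\right) 25 + z{\left(40,-46 \right)} = \left(-7 - \frac{3}{10}\right) 25 + \frac{48}{41} = \left(- \frac{73}{10}\right) 25 + \frac{48}{41} = - \frac{365}{2} + \frac{48}{41} = - \frac{14869}{82}$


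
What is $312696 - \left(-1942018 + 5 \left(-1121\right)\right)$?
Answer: $2260319$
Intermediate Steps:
$312696 - \left(-1942018 + 5 \left(-1121\right)\right) = 312696 - \left(-1942018 - 5605\right) = 312696 - -1947623 = 312696 + 1947623 = 2260319$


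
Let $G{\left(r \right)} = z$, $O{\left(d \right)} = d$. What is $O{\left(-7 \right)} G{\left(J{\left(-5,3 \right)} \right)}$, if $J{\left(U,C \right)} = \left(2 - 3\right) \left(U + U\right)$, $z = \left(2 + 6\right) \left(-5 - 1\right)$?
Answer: $336$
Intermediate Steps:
$z = -48$ ($z = 8 \left(-6\right) = -48$)
$J{\left(U,C \right)} = - 2 U$
$G{\left(r \right)} = -48$
$O{\left(-7 \right)} G{\left(J{\left(-5,3 \right)} \right)} = \left(-7\right) \left(-48\right) = 336$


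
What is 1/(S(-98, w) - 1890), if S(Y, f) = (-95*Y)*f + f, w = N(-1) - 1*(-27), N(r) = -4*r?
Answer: 1/286751 ≈ 3.4873e-6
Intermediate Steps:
w = 31 (w = -4*(-1) - 1*(-27) = 4 + 27 = 31)
S(Y, f) = f - 95*Y*f (S(Y, f) = -95*Y*f + f = f - 95*Y*f)
1/(S(-98, w) - 1890) = 1/(31*(1 - 95*(-98)) - 1890) = 1/(31*(1 + 9310) - 1890) = 1/(31*9311 - 1890) = 1/(288641 - 1890) = 1/286751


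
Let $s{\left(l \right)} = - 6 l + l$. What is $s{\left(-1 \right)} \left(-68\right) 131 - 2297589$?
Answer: $-2342129$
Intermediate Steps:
$s{\left(l \right)} = - 5 l$
$s{\left(-1 \right)} \left(-68\right) 131 - 2297589 = \left(-5\right) \left(-1\right) \left(-68\right) 131 - 2297589 = 5 \left(-68\right) 131 - 2297589 = \left(-340\right) 131 - 2297589 = -44540 - 2297589 = -2342129$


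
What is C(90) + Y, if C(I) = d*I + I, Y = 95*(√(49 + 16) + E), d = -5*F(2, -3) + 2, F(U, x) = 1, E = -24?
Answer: -2460 + 95*√65 ≈ -1694.1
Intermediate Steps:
d = -3 (d = -5*1 + 2 = -5 + 2 = -3)
Y = -2280 + 95*√65 (Y = 95*(√(49 + 16) - 24) = 95*(√65 - 24) = 95*(-24 + √65) = -2280 + 95*√65 ≈ -1514.1)
C(I) = -2*I (C(I) = -3*I + I = -2*I)
C(90) + Y = -2*90 + (-2280 + 95*√65) = -180 + (-2280 + 95*√65) = -2460 + 95*√65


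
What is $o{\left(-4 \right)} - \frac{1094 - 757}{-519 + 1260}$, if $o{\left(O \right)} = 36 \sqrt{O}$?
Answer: $- \frac{337}{741} + 72 i \approx -0.45479 + 72.0 i$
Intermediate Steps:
$o{\left(-4 \right)} - \frac{1094 - 757}{-519 + 1260} = 36 \sqrt{-4} - \frac{1094 - 757}{-519 + 1260} = 36 \cdot 2 i - \frac{337}{741} = 72 i - 337 \cdot \frac{1}{741} = 72 i - \frac{337}{741} = - \frac{337}{741} + 72 i$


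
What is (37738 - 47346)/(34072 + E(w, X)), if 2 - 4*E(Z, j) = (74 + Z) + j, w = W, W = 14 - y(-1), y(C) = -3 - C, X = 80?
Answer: -4804/17015 ≈ -0.28234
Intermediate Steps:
W = 16 (W = 14 - (-3 - 1*(-1)) = 14 - (-3 + 1) = 14 - 1*(-2) = 14 + 2 = 16)
w = 16
E(Z, j) = -18 - Z/4 - j/4 (E(Z, j) = 1/2 - ((74 + Z) + j)/4 = 1/2 - (74 + Z + j)/4 = 1/2 + (-37/2 - Z/4 - j/4) = -18 - Z/4 - j/4)
(37738 - 47346)/(34072 + E(w, X)) = (37738 - 47346)/(34072 + (-18 - 1/4*16 - 1/4*80)) = -9608/(34072 + (-18 - 4 - 20)) = -9608/(34072 - 42) = -9608/34030 = -9608*1/34030 = -4804/17015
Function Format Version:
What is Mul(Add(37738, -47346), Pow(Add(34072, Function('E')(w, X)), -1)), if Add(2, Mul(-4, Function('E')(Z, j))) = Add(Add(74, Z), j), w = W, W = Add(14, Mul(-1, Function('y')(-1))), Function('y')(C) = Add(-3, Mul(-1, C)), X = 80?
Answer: Rational(-4804, 17015) ≈ -0.28234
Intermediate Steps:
W = 16 (W = Add(14, Mul(-1, Add(-3, Mul(-1, -1)))) = Add(14, Mul(-1, Add(-3, 1))) = Add(14, Mul(-1, -2)) = Add(14, 2) = 16)
w = 16
Function('E')(Z, j) = Add(-18, Mul(Rational(-1, 4), Z), Mul(Rational(-1, 4), j)) (Function('E')(Z, j) = Add(Rational(1, 2), Mul(Rational(-1, 4), Add(Add(74, Z), j))) = Add(Rational(1, 2), Mul(Rational(-1, 4), Add(74, Z, j))) = Add(Rational(1, 2), Add(Rational(-37, 2), Mul(Rational(-1, 4), Z), Mul(Rational(-1, 4), j))) = Add(-18, Mul(Rational(-1, 4), Z), Mul(Rational(-1, 4), j)))
Mul(Add(37738, -47346), Pow(Add(34072, Function('E')(w, X)), -1)) = Mul(Add(37738, -47346), Pow(Add(34072, Add(-18, Mul(Rational(-1, 4), 16), Mul(Rational(-1, 4), 80))), -1)) = Mul(-9608, Pow(Add(34072, Add(-18, -4, -20)), -1)) = Mul(-9608, Pow(Add(34072, -42), -1)) = Mul(-9608, Pow(34030, -1)) = Mul(-9608, Rational(1, 34030)) = Rational(-4804, 17015)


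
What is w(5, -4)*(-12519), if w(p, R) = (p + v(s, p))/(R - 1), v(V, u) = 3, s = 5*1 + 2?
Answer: 100152/5 ≈ 20030.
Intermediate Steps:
s = 7 (s = 5 + 2 = 7)
w(p, R) = (3 + p)/(-1 + R) (w(p, R) = (p + 3)/(R - 1) = (3 + p)/(-1 + R))
w(5, -4)*(-12519) = ((3 + 5)/(-1 - 4))*(-12519) = (8/(-5))*(-12519) = -⅕*8*(-12519) = -8/5*(-12519) = 100152/5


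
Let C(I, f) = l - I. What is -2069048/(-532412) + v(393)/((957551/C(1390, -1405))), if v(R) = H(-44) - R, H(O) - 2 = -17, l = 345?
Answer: 552054540442/127452910753 ≈ 4.3314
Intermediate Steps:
H(O) = -15 (H(O) = 2 - 17 = -15)
C(I, f) = 345 - I
v(R) = -15 - R
-2069048/(-532412) + v(393)/((957551/C(1390, -1405))) = -2069048/(-532412) + (-15 - 1*393)/((957551/(345 - 1*1390))) = -2069048*(-1/532412) + (-15 - 393)/((957551/(345 - 1390))) = 517262/133103 - 408/(957551/(-1045)) = 517262/133103 - 408/(957551*(-1/1045)) = 517262/133103 - 408/(-957551/1045) = 517262/133103 - 408*(-1045/957551) = 517262/133103 + 426360/957551 = 552054540442/127452910753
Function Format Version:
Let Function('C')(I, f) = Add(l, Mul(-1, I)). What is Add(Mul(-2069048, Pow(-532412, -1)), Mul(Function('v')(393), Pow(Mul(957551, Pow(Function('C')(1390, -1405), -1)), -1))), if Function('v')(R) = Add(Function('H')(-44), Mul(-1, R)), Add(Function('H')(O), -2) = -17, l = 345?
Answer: Rational(552054540442, 127452910753) ≈ 4.3314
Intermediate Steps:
Function('H')(O) = -15 (Function('H')(O) = Add(2, -17) = -15)
Function('C')(I, f) = Add(345, Mul(-1, I))
Function('v')(R) = Add(-15, Mul(-1, R))
Add(Mul(-2069048, Pow(-532412, -1)), Mul(Function('v')(393), Pow(Mul(957551, Pow(Function('C')(1390, -1405), -1)), -1))) = Add(Mul(-2069048, Pow(-532412, -1)), Mul(Add(-15, Mul(-1, 393)), Pow(Mul(957551, Pow(Add(345, Mul(-1, 1390)), -1)), -1))) = Add(Mul(-2069048, Rational(-1, 532412)), Mul(Add(-15, -393), Pow(Mul(957551, Pow(Add(345, -1390), -1)), -1))) = Add(Rational(517262, 133103), Mul(-408, Pow(Mul(957551, Pow(-1045, -1)), -1))) = Add(Rational(517262, 133103), Mul(-408, Pow(Mul(957551, Rational(-1, 1045)), -1))) = Add(Rational(517262, 133103), Mul(-408, Pow(Rational(-957551, 1045), -1))) = Add(Rational(517262, 133103), Mul(-408, Rational(-1045, 957551))) = Add(Rational(517262, 133103), Rational(426360, 957551)) = Rational(552054540442, 127452910753)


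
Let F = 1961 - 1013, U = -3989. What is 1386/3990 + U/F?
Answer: -347671/90060 ≈ -3.8604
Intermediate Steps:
F = 948
1386/3990 + U/F = 1386/3990 - 3989/948 = 1386*(1/3990) - 3989*1/948 = 33/95 - 3989/948 = -347671/90060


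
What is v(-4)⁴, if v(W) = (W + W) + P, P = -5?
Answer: 28561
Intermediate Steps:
v(W) = -5 + 2*W (v(W) = (W + W) - 5 = 2*W - 5 = -5 + 2*W)
v(-4)⁴ = (-5 + 2*(-4))⁴ = (-5 - 8)⁴ = (-13)⁴ = 28561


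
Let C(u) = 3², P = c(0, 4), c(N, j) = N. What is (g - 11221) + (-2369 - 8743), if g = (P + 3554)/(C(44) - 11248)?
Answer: -251004141/11239 ≈ -22333.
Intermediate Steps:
P = 0
C(u) = 9
g = -3554/11239 (g = (0 + 3554)/(9 - 11248) = 3554/(-11239) = 3554*(-1/11239) = -3554/11239 ≈ -0.31622)
(g - 11221) + (-2369 - 8743) = (-3554/11239 - 11221) + (-2369 - 8743) = -126116373/11239 - 11112 = -251004141/11239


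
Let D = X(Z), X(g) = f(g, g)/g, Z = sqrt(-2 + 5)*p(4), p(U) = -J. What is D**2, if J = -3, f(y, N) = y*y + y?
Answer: 28 + 6*sqrt(3) ≈ 38.392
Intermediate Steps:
f(y, N) = y + y**2 (f(y, N) = y**2 + y = y + y**2)
p(U) = 3 (p(U) = -1*(-3) = 3)
Z = 3*sqrt(3) (Z = sqrt(-2 + 5)*3 = sqrt(3)*3 = 3*sqrt(3) ≈ 5.1962)
X(g) = 1 + g (X(g) = (g*(1 + g))/g = 1 + g)
D = 1 + 3*sqrt(3) ≈ 6.1962
D**2 = (1 + 3*sqrt(3))**2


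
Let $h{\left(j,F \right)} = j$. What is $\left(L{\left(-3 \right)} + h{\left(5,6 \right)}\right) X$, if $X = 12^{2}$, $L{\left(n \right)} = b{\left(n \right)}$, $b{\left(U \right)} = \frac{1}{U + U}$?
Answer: $696$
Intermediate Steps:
$b{\left(U \right)} = \frac{1}{2 U}$
$L{\left(n \right)} = \frac{1}{2 n}$
$X = 144$
$\left(L{\left(-3 \right)} + h{\left(5,6 \right)}\right) X = \left(\frac{1}{2 \left(-3\right)} + 5\right) 144 = \left(\frac{1}{2} \left(- \frac{1}{3}\right) + 5\right) 144 = \left(- \frac{1}{6} + 5\right) 144 = \frac{29}{6} \cdot 144 = 696$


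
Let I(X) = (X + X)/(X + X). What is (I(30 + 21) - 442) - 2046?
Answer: -2487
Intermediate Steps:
I(X) = 1 (I(X) = (2*X)/((2*X)) = (2*X)*(1/(2*X)) = 1)
(I(30 + 21) - 442) - 2046 = (1 - 442) - 2046 = -441 - 2046 = -2487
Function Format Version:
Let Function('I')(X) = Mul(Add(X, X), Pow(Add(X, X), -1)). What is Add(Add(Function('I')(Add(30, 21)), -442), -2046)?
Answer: -2487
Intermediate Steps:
Function('I')(X) = 1 (Function('I')(X) = Mul(Mul(2, X), Pow(Mul(2, X), -1)) = Mul(Mul(2, X), Mul(Rational(1, 2), Pow(X, -1))) = 1)
Add(Add(Function('I')(Add(30, 21)), -442), -2046) = Add(Add(1, -442), -2046) = Add(-441, -2046) = -2487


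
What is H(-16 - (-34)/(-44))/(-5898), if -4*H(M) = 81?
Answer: 27/7864 ≈ 0.0034334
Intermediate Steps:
H(M) = -81/4 (H(M) = -¼*81 = -81/4)
H(-16 - (-34)/(-44))/(-5898) = -81/4/(-5898) = -81/4*(-1/5898) = 27/7864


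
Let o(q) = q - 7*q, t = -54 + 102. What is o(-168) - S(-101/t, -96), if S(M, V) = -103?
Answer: 1111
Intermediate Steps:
t = 48
o(q) = -6*q
o(-168) - S(-101/t, -96) = -6*(-168) - 1*(-103) = 1008 + 103 = 1111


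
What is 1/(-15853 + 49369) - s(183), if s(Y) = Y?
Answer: -6133427/33516 ≈ -183.00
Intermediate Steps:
1/(-15853 + 49369) - s(183) = 1/(-15853 + 49369) - 1*183 = 1/33516 - 183 = -6133427/33516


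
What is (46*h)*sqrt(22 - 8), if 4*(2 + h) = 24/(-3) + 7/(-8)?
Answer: -3105*sqrt(14)/16 ≈ -726.12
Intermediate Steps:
h = -135/32 (h = -2 + (24/(-3) + 7/(-8))/4 = -2 + (24*(-1/3) + 7*(-1/8))/4 = -2 + (-8 - 7/8)/4 = -2 + (1/4)*(-71/8) = -2 - 71/32 = -135/32 ≈ -4.2188)
(46*h)*sqrt(22 - 8) = (46*(-135/32))*sqrt(22 - 8) = -3105*sqrt(14)/16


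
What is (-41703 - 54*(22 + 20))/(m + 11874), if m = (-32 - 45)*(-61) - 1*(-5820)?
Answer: -43971/22391 ≈ -1.9638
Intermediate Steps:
m = 10517 (m = -77*(-61) + 5820 = 4697 + 5820 = 10517)
(-41703 - 54*(22 + 20))/(m + 11874) = (-41703 - 54*(22 + 20))/(10517 + 11874) = (-41703 - 54*42)/22391 = (-41703 - 2268)*(1/22391) = -43971*1/22391 = -43971/22391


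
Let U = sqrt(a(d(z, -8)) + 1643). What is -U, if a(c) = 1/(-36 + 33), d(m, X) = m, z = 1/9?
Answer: -8*sqrt(231)/3 ≈ -40.530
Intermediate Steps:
z = 1/9 ≈ 0.11111
a(c) = -1/3 (a(c) = 1/(-3) = -1/3)
U = 8*sqrt(231)/3 (U = sqrt(-1/3 + 1643) = sqrt(4928/3) = 8*sqrt(231)/3 ≈ 40.530)
-U = -8*sqrt(231)/3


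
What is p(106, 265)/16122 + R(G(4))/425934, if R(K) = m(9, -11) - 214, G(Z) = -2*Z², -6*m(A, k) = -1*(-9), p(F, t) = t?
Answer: 36466073/2288969316 ≈ 0.015931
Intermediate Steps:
m(A, k) = -3/2 (m(A, k) = -(-1)*(-9)/6 = -⅙*9 = -3/2)
R(K) = -431/2 (R(K) = -3/2 - 214 = -431/2)
p(106, 265)/16122 + R(G(4))/425934 = 265/16122 - 431/2/425934 = 265*(1/16122) - 431/2*1/425934 = 265/16122 - 431/851868 = 36466073/2288969316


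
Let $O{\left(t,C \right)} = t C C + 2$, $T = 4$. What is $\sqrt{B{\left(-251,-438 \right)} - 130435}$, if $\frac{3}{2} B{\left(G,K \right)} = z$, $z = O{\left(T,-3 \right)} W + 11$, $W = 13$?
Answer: $\frac{i \sqrt{1170885}}{3} \approx 360.69 i$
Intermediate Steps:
$O{\left(t,C \right)} = 2 + t C^{2}$ ($O{\left(t,C \right)} = C t C + 2 = t C^{2} + 2 = 2 + t C^{2}$)
$z = 505$ ($z = \left(2 + 4 \left(-3\right)^{2}\right) 13 + 11 = \left(2 + 4 \cdot 9\right) 13 + 11 = \left(2 + 36\right) 13 + 11 = 38 \cdot 13 + 11 = 494 + 11 = 505$)
$B{\left(G,K \right)} = \frac{1010}{3}$ ($B{\left(G,K \right)} = \frac{2}{3} \cdot 505 = \frac{1010}{3}$)
$\sqrt{B{\left(-251,-438 \right)} - 130435} = \sqrt{\frac{1010}{3} - 130435} = \sqrt{- \frac{390295}{3}} = \frac{i \sqrt{1170885}}{3}$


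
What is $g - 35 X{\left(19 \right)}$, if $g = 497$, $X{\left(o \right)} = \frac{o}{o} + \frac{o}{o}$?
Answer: $427$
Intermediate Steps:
$X{\left(o \right)} = 2$ ($X{\left(o \right)} = 1 + 1 = 2$)
$g - 35 X{\left(19 \right)} = 497 - 70 = 427$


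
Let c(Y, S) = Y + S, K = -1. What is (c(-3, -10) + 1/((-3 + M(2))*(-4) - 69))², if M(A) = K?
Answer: 476100/2809 ≈ 169.49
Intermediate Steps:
M(A) = -1
c(Y, S) = S + Y
(c(-3, -10) + 1/((-3 + M(2))*(-4) - 69))² = ((-10 - 3) + 1/((-3 - 1)*(-4) - 69))² = (-13 + 1/(-4*(-4) - 69))² = (-13 + 1/(16 - 69))² = (-13 + 1/(-53))² = (-13 - 1/53)² = (-690/53)² = 476100/2809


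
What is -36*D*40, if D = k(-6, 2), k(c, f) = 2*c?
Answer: 17280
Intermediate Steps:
D = -12 (D = 2*(-6) = -12)
-36*D*40 = -36*(-12)*40 = 432*40 = 17280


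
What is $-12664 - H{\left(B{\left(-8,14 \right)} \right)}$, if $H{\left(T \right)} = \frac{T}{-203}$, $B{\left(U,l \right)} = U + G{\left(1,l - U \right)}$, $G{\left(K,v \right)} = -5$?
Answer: $- \frac{2570805}{203} \approx -12664.0$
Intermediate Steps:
$B{\left(U,l \right)} = -5 + U$ ($B{\left(U,l \right)} = U - 5 = -5 + U$)
$H{\left(T \right)} = - \frac{T}{203}$ ($H{\left(T \right)} = T \left(- \frac{1}{203}\right) = - \frac{T}{203}$)
$-12664 - H{\left(B{\left(-8,14 \right)} \right)} = -12664 - - \frac{-5 - 8}{203} = -12664 - \left(- \frac{1}{203}\right) \left(-13\right) = -12664 - \frac{13}{203} = - \frac{2570805}{203}$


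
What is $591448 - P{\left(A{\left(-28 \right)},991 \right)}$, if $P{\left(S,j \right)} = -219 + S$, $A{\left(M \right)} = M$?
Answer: $591695$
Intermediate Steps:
$591448 - P{\left(A{\left(-28 \right)},991 \right)} = 591448 - \left(-219 - 28\right) = 591448 - -247 = 591448 + 247 = 591695$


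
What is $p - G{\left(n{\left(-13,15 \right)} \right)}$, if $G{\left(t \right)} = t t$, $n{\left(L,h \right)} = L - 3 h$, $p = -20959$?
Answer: $-24323$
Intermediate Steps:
$G{\left(t \right)} = t^{2}$
$p - G{\left(n{\left(-13,15 \right)} \right)} = -20959 - \left(-13 - 45\right)^{2} = -20959 - \left(-58\right)^{2} = -20959 - 3364 = -24323$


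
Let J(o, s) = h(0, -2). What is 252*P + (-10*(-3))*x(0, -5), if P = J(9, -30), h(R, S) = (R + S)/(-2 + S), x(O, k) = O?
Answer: 126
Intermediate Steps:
h(R, S) = (R + S)/(-2 + S)
J(o, s) = 1/2 (J(o, s) = (0 - 2)/(-2 - 2) = -2/(-4) = -1/4*(-2) = 1/2)
P = 1/2 ≈ 0.50000
252*P + (-10*(-3))*x(0, -5) = 252*(1/2) - 10*(-3)*0 = 126 + 30*0 = 126 + 0 = 126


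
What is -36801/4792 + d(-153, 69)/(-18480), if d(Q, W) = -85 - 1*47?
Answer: -1286837/167720 ≈ -7.6725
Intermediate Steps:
d(Q, W) = -132 (d(Q, W) = -85 - 47 = -132)
-36801/4792 + d(-153, 69)/(-18480) = -36801/4792 - 132/(-18480) = -36801*1/4792 - 132*(-1/18480) = -36801/4792 + 1/140 = -1286837/167720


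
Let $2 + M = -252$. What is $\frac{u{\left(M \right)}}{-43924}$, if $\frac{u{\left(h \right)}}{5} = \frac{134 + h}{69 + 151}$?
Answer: $\frac{15}{241582} \approx 6.2091 \cdot 10^{-5}$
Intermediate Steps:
$M = -254$ ($M = -2 - 252 = -254$)
$u{\left(h \right)} = \frac{67}{22} + \frac{h}{44}$ ($u{\left(h \right)} = 5 \frac{134 + h}{69 + 151} = 5 \frac{134 + h}{220} = 5 \left(134 + h\right) \frac{1}{220} = 5 \left(\frac{67}{110} + \frac{h}{220}\right) = \frac{67}{22} + \frac{h}{44}$)
$\frac{u{\left(M \right)}}{-43924} = \frac{\frac{67}{22} + \frac{1}{44} \left(-254\right)}{-43924} = \left(\frac{67}{22} - \frac{127}{22}\right) \left(- \frac{1}{43924}\right) = \left(- \frac{30}{11}\right) \left(- \frac{1}{43924}\right) = \frac{15}{241582}$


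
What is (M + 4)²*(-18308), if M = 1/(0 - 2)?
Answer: -224273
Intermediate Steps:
M = -½ (M = 1/(-2) = -½ ≈ -0.50000)
(M + 4)²*(-18308) = (-½ + 4)²*(-18308) = (7/2)²*(-18308) = (49/4)*(-18308) = -224273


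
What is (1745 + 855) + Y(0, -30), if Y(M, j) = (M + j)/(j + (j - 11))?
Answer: 184630/71 ≈ 2600.4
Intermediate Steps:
Y(M, j) = (M + j)/(-11 + 2*j) (Y(M, j) = (M + j)/(j + (-11 + j)) = (M + j)/(-11 + 2*j))
(1745 + 855) + Y(0, -30) = (1745 + 855) + (0 - 30)/(-11 + 2*(-30)) = 2600 - 30/(-11 - 60) = 2600 - 30/(-71) = 2600 - 1/71*(-30) = 2600 + 30/71 = 184630/71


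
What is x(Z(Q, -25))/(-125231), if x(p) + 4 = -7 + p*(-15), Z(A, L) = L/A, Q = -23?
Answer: 628/2880313 ≈ 0.00021803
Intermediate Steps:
x(p) = -11 - 15*p (x(p) = -4 + (-7 + p*(-15)) = -4 + (-7 - 15*p) = -11 - 15*p)
x(Z(Q, -25))/(-125231) = (-11 - (-375)/(-23))/(-125231) = (-11 - (-375)*(-1)/23)*(-1/125231) = (-11 - 15*25/23)*(-1/125231) = (-11 - 375/23)*(-1/125231) = -628/23*(-1/125231) = 628/2880313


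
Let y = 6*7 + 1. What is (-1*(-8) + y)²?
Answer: 2601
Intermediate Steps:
y = 43 (y = 42 + 1 = 43)
(-1*(-8) + y)² = (-1*(-8) + 43)² = (8 + 43)² = 51² = 2601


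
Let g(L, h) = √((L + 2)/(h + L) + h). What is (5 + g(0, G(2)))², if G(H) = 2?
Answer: (5 + √3)² ≈ 45.320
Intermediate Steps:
g(L, h) = √(h + (2 + L)/(L + h)) (g(L, h) = √((2 + L)/(L + h) + h) = √(h + (2 + L)/(L + h)))
(5 + g(0, G(2)))² = (5 + √((2 + 0 + 2*(0 + 2))/(0 + 2)))² = (5 + √((2 + 0 + 2*2)/2))² = (5 + √((2 + 0 + 4)/2))² = (5 + √((½)*6))² = (5 + √3)²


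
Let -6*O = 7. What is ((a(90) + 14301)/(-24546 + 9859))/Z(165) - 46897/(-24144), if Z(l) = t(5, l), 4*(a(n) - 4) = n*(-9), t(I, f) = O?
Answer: 6864378233/2482220496 ≈ 2.7654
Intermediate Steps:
O = -7/6 (O = -1/6*7 = -7/6 ≈ -1.1667)
t(I, f) = -7/6
a(n) = 4 - 9*n/4 (a(n) = 4 + (n*(-9))/4 = 4 + (-9*n)/4 = 4 - 9*n/4)
Z(l) = -7/6
((a(90) + 14301)/(-24546 + 9859))/Z(165) - 46897/(-24144) = (((4 - 9/4*90) + 14301)/(-24546 + 9859))/(-7/6) - 46897/(-24144) = (((4 - 405/2) + 14301)/(-14687))*(-6/7) - 46897*(-1/24144) = ((-397/2 + 14301)*(-1/14687))*(-6/7) + 46897/24144 = ((28205/2)*(-1/14687))*(-6/7) + 46897/24144 = -28205/29374*(-6/7) + 46897/24144 = 84615/102809 + 46897/24144 = 6864378233/2482220496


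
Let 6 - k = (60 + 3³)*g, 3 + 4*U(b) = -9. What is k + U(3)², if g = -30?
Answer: 2625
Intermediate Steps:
U(b) = -3 (U(b) = -¾ + (¼)*(-9) = -¾ - 9/4 = -3)
k = 2616 (k = 6 - (60 + 3³)*(-30) = 6 - (60 + 27)*(-30) = 6 - 87*(-30) = 6 - 1*(-2610) = 6 + 2610 = 2616)
k + U(3)² = 2616 + (-3)² = 2616 + 9 = 2625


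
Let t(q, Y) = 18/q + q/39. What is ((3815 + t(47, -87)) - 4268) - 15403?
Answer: -29061137/1833 ≈ -15854.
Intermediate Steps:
t(q, Y) = 18/q + q/39 (t(q, Y) = 18/q + q*(1/39) = 18/q + q/39)
((3815 + t(47, -87)) - 4268) - 15403 = ((3815 + (18/47 + (1/39)*47)) - 4268) - 15403 = ((3815 + (18*(1/47) + 47/39)) - 4268) - 15403 = ((3815 + (18/47 + 47/39)) - 4268) - 15403 = ((3815 + 2911/1833) - 4268) - 15403 = (6995806/1833 - 4268) - 15403 = -827438/1833 - 15403 = -29061137/1833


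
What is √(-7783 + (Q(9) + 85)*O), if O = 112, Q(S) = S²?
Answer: 3*√1201 ≈ 103.97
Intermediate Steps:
√(-7783 + (Q(9) + 85)*O) = √(-7783 + (9² + 85)*112) = √(-7783 + (81 + 85)*112) = √(-7783 + 166*112) = √(-7783 + 18592) = √10809 = 3*√1201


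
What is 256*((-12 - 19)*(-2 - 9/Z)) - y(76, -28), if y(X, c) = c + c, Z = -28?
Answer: 93640/7 ≈ 13377.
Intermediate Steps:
y(X, c) = 2*c
256*((-12 - 19)*(-2 - 9/Z)) - y(76, -28) = 256*((-12 - 19)*(-2 - 9/(-28))) - 2*(-28) = 256*(-31*(-2 - 9*(-1/28))) - 1*(-56) = 256*(-31*(-2 + 9/28)) + 56 = 256*(-31*(-47/28)) + 56 = 256*(1457/28) + 56 = 93248/7 + 56 = 93640/7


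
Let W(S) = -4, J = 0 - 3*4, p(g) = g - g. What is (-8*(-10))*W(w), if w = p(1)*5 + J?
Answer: -320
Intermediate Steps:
p(g) = 0
J = -12 (J = 0 - 12 = -12)
w = -12 (w = 0*5 - 12 = 0 - 12 = -12)
(-8*(-10))*W(w) = -8*(-10)*(-4) = 80*(-4) = -320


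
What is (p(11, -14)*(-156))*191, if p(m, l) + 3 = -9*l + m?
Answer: -3992664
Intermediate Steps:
p(m, l) = -3 + m - 9*l (p(m, l) = -3 + (-9*l + m) = -3 + (m - 9*l) = -3 + m - 9*l)
(p(11, -14)*(-156))*191 = ((-3 + 11 - 9*(-14))*(-156))*191 = ((-3 + 11 + 126)*(-156))*191 = (134*(-156))*191 = -20904*191 = -3992664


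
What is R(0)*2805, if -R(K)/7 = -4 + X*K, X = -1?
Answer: 78540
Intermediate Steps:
R(K) = 28 + 7*K (R(K) = -7*(-4 - K) = 28 + 7*K)
R(0)*2805 = (28 + 7*0)*2805 = (28 + 0)*2805 = 28*2805 = 78540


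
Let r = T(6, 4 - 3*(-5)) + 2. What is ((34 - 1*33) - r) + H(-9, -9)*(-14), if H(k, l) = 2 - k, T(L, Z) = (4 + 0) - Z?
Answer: -140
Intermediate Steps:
T(L, Z) = 4 - Z
r = -13 (r = (4 - (4 - 3*(-5))) + 2 = (4 - (4 + 15)) + 2 = (4 - 1*19) + 2 = (4 - 19) + 2 = -15 + 2 = -13)
((34 - 1*33) - r) + H(-9, -9)*(-14) = ((34 - 1*33) - 1*(-13)) + (2 - 1*(-9))*(-14) = ((34 - 33) + 13) + (2 + 9)*(-14) = (1 + 13) + 11*(-14) = 14 - 154 = -140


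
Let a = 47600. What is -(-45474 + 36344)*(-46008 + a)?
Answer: 14534960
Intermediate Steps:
-(-45474 + 36344)*(-46008 + a) = -(-45474 + 36344)*(-46008 + 47600) = -(-9130)*1592 = -1*(-14534960) = 14534960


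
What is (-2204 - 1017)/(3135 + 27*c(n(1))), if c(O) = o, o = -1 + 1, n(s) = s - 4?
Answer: -3221/3135 ≈ -1.0274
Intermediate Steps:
n(s) = -4 + s
o = 0
c(O) = 0
(-2204 - 1017)/(3135 + 27*c(n(1))) = (-2204 - 1017)/(3135 + 27*0) = -3221/(3135 + 0) = -3221/3135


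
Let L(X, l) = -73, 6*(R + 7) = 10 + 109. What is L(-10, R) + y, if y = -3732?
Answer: -3805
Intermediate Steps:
R = 77/6 (R = -7 + (10 + 109)/6 = -7 + (⅙)*119 = -7 + 119/6 = 77/6 ≈ 12.833)
L(-10, R) + y = -73 - 3732 = -3805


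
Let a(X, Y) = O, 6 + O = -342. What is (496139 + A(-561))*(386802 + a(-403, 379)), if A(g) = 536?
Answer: 191942040450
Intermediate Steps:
O = -348 (O = -6 - 342 = -348)
a(X, Y) = -348
(496139 + A(-561))*(386802 + a(-403, 379)) = (496139 + 536)*(386802 - 348) = 496675*386454 = 191942040450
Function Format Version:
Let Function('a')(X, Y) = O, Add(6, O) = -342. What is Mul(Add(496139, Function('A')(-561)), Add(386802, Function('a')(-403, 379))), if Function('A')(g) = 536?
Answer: 191942040450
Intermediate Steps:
O = -348 (O = Add(-6, -342) = -348)
Function('a')(X, Y) = -348
Mul(Add(496139, Function('A')(-561)), Add(386802, Function('a')(-403, 379))) = Mul(Add(496139, 536), Add(386802, -348)) = Mul(496675, 386454) = 191942040450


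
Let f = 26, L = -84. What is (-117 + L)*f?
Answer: -5226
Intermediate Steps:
(-117 + L)*f = (-117 - 84)*26 = -201*26 = -5226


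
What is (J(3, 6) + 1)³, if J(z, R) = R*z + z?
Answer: 10648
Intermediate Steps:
J(z, R) = z + R*z
(J(3, 6) + 1)³ = (3*(1 + 6) + 1)³ = (3*7 + 1)³ = (21 + 1)³ = 22³ = 10648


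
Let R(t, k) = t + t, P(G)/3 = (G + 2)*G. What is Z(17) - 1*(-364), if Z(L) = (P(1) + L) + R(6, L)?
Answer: 402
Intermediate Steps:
P(G) = 3*G*(2 + G) (P(G) = 3*((G + 2)*G) = 3*((2 + G)*G) = 3*(G*(2 + G)) = 3*G*(2 + G))
R(t, k) = 2*t
Z(L) = 21 + L (Z(L) = (3*1*(2 + 1) + L) + 2*6 = (3*1*3 + L) + 12 = (9 + L) + 12 = 21 + L)
Z(17) - 1*(-364) = (21 + 17) - 1*(-364) = 38 + 364 = 402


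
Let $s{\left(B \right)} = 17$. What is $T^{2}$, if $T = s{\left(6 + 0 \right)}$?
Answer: $289$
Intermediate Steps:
$T = 17$
$T^{2} = 17^{2} = 289$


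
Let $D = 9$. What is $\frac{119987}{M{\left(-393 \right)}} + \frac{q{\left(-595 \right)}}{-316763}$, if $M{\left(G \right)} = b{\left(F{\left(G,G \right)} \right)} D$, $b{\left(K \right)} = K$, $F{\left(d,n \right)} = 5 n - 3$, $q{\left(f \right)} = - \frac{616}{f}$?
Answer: $- \frac{3230634135541}{476893031760} \approx -6.7743$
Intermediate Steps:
$F{\left(d,n \right)} = -3 + 5 n$
$M{\left(G \right)} = -27 + 45 G$ ($M{\left(G \right)} = \left(-3 + 5 G\right) 9 = -27 + 45 G$)
$\frac{119987}{M{\left(-393 \right)}} + \frac{q{\left(-595 \right)}}{-316763} = \frac{119987}{-27 + 45 \left(-393\right)} + \frac{\left(-616\right) \frac{1}{-595}}{-316763} = \frac{119987}{-27 - 17685} + \left(-616\right) \left(- \frac{1}{595}\right) \left(- \frac{1}{316763}\right) = \frac{119987}{-17712} + \frac{88}{85} \left(- \frac{1}{316763}\right) = 119987 \left(- \frac{1}{17712}\right) - \frac{88}{26924855} = - \frac{119987}{17712} - \frac{88}{26924855} = - \frac{3230634135541}{476893031760}$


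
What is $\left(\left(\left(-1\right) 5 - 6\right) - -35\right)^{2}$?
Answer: $576$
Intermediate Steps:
$\left(\left(\left(-1\right) 5 - 6\right) - -35\right)^{2} = \left(\left(-5 - 6\right) + \left(-42 + 77\right)\right)^{2} = \left(-11 + 35\right)^{2} = 24^{2} = 576$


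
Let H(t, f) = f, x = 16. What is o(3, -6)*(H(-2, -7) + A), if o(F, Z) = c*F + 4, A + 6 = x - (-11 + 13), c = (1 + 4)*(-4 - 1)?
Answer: -71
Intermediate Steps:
c = -25 (c = 5*(-5) = -25)
A = 8 (A = -6 + (16 - (-11 + 13)) = -6 + (16 - 1*2) = -6 + (16 - 2) = -6 + 14 = 8)
o(F, Z) = 4 - 25*F (o(F, Z) = -25*F + 4 = 4 - 25*F)
o(3, -6)*(H(-2, -7) + A) = (4 - 25*3)*(-7 + 8) = (4 - 75)*1 = -71*1 = -71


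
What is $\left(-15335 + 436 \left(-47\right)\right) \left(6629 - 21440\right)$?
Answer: $530633697$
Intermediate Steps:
$\left(-15335 + 436 \left(-47\right)\right) \left(6629 - 21440\right) = \left(-15335 - 20492\right) \left(6629 - 21440\right) = \left(-35827\right) \left(-14811\right) = 530633697$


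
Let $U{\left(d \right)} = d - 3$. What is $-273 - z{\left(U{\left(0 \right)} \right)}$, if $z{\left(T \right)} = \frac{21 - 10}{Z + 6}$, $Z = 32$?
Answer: $- \frac{10385}{38} \approx -273.29$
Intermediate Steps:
$U{\left(d \right)} = -3 + d$ ($U{\left(d \right)} = d - 3 = -3 + d$)
$z{\left(T \right)} = \frac{11}{38}$ ($z{\left(T \right)} = \frac{21 - 10}{32 + 6} = \frac{11}{38}$)
$-273 - z{\left(U{\left(0 \right)} \right)} = -273 - \frac{11}{38} = - \frac{10385}{38}$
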